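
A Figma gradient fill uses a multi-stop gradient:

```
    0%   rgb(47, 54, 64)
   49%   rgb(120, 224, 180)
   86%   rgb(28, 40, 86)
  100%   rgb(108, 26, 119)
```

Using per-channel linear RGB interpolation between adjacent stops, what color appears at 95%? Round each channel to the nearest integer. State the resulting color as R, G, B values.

(79, 31, 107)

95% lies between the 86% and 100% stops, so the local fraction is t = (95 − 86)/(100 − 86) = 9/14 ≈ 0.6429.
R = 28 + 0.6429 × (108 − 28) = 79.432 → 79
G = 40 + 0.6429 × (26 − 40) = 30.999 → 31
B = 86 + 0.6429 × (119 − 86) = 107.216 → 107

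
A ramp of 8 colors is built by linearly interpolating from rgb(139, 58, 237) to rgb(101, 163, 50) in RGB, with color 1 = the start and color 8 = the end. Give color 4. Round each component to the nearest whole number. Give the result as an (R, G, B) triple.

With 8 swatches and endpoints inclusive, swatch 4 sits at t = (4 − 1)/(8 − 1) = 3/7 ≈ 0.4286.
R = 139 + 0.4286 × (101 − 139) = 122.713 → 123
G = 58 + 0.4286 × (163 − 58) = 103.003 → 103
B = 237 + 0.4286 × (50 − 237) = 156.852 → 157

(123, 103, 157)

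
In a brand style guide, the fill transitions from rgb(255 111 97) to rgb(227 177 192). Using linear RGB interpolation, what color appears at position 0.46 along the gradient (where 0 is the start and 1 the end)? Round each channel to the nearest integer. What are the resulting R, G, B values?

R = 255 + 0.46 × (227 − 255) = 255 + 0.46 × -28 = 242.12 → 242
G = 111 + 0.46 × (177 − 111) = 111 + 0.46 × 66 = 141.36 → 141
B = 97 + 0.46 × (192 − 97) = 97 + 0.46 × 95 = 140.7 → 141

(242, 141, 141)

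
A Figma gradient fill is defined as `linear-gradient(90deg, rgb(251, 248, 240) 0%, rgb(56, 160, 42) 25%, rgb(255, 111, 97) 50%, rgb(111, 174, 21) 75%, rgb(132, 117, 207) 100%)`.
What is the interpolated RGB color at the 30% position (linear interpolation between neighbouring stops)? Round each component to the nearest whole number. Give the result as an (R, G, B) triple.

30% lies between the 25% and 50% stops, so the local fraction is t = (30 − 25)/(50 − 25) = 5/25 ≈ 0.2.
R = 56 + 0.2 × (255 − 56) = 95.8 → 96
G = 160 + 0.2 × (111 − 160) = 150.2 → 150
B = 42 + 0.2 × (97 − 42) = 53 → 53

(96, 150, 53)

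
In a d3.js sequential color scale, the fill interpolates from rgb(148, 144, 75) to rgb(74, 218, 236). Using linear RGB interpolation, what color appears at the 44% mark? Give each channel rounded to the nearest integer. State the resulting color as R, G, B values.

44% corresponds to t = 0.44.
R = 148 + 0.44 × (74 − 148) = 148 + 0.44 × -74 = 115.44 → 115
G = 144 + 0.44 × (218 − 144) = 144 + 0.44 × 74 = 176.56 → 177
B = 75 + 0.44 × (236 − 75) = 75 + 0.44 × 161 = 145.84 → 146
So the blended color is (115, 177, 146), about #73b192.

(115, 177, 146)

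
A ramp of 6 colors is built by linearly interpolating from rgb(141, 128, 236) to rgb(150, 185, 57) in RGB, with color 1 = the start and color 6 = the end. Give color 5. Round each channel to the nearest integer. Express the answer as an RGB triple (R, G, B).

(148, 174, 93)

With 6 swatches and endpoints inclusive, swatch 5 sits at t = (5 − 1)/(6 − 1) = 4/5 ≈ 0.8.
R = 141 + 0.8 × (150 − 141) = 148.2 → 148
G = 128 + 0.8 × (185 − 128) = 173.6 → 174
B = 236 + 0.8 × (57 − 236) = 92.8 → 93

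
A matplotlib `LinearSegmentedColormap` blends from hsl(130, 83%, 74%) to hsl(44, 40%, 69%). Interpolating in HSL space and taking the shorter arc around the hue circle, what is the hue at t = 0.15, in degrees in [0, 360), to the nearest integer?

Hue arc: Δh = 44 − 130 = -86° (|Δh| ≤ 180, already the shorter path).
H = 130 + 0.15 × (-86) = 117.1 → 117°

117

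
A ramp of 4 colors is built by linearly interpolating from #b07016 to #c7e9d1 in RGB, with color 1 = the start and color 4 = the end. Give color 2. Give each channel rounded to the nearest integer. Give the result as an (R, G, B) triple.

With 4 swatches and endpoints inclusive, swatch 2 sits at t = (2 − 1)/(4 − 1) = 1/3 ≈ 0.3333.
#b07016 → (176, 112, 22); #c7e9d1 → (199, 233, 209).
R = 176 + 0.3333 × (199 − 176) = 183.666 → 184
G = 112 + 0.3333 × (233 − 112) = 152.329 → 152
B = 22 + 0.3333 × (209 − 22) = 84.327 → 84

(184, 152, 84)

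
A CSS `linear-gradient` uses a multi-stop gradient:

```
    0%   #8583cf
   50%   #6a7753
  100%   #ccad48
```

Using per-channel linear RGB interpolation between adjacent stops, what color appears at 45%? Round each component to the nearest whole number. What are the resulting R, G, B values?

45% lies between the 0% and 50% stops, so the local fraction is t = (45 − 0)/(50 − 0) = 45/50 ≈ 0.9.
#8583cf → (133, 131, 207); #6a7753 → (106, 119, 83).
R = 133 + 0.9 × (106 − 133) = 108.7 → 109
G = 131 + 0.9 × (119 − 131) = 120.2 → 120
B = 207 + 0.9 × (83 − 207) = 95.4 → 95

(109, 120, 95)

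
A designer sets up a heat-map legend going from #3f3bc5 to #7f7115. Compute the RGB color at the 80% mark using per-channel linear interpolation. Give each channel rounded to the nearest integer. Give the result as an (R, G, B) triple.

#3f3bc5 → (63, 59, 197); #7f7115 → (127, 113, 21).
80% corresponds to t = 0.8.
R = 63 + 0.8 × (127 − 63) = 63 + 0.8 × 64 = 114.2 → 114
G = 59 + 0.8 × (113 − 59) = 59 + 0.8 × 54 = 102.2 → 102
B = 197 + 0.8 × (21 − 197) = 197 + 0.8 × -176 = 56.2 → 56

(114, 102, 56)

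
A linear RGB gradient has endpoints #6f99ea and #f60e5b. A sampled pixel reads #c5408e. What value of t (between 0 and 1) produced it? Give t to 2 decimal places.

Invert the lerp on the B channel (largest span, 143): t = (142 − 234) / (91 − 234) = -92/-143 = 0.64336.
Check on R: (197 − 111)/(246 − 111) = 0.637 ✓

0.64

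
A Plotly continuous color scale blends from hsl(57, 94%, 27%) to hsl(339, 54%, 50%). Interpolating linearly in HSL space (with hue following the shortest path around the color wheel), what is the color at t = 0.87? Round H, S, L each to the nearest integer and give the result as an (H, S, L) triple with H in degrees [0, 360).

Hue: 339 − 57 = 282°, but |282| > 180 so the shorter arc goes the other way: Δh = 282 − 360 = -78°.
H = 57 + 0.87 × (-78) = -10.86 → -11 → -11 mod 360 = 349°
S = 94 + 0.87 × (54 − 94) = 59.2 → 59%
L = 27 + 0.87 × (50 − 27) = 47.01 → 47%

(349, 59, 47)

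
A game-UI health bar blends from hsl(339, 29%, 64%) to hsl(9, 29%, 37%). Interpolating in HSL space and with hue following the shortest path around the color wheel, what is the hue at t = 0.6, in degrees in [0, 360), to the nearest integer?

Hue: 9 − 339 = -330°, but |-330| > 180 so the shorter arc goes the other way: Δh = -330 + 360 = 30°.
H = 339 + 0.6 × (30) = 357 → 357°

357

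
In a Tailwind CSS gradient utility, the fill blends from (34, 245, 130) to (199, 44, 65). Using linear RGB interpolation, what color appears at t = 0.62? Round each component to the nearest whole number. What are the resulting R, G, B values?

R = 34 + 0.62 × (199 − 34) = 34 + 0.62 × 165 = 136.3 → 136
G = 245 + 0.62 × (44 − 245) = 245 + 0.62 × -201 = 120.38 → 120
B = 130 + 0.62 × (65 − 130) = 130 + 0.62 × -65 = 89.7 → 90
So the blended color is (136, 120, 90), about #88785a.

(136, 120, 90)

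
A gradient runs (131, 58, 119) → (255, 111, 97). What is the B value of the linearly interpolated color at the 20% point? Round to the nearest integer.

115

B = 119 + 0.2 × (97 − 119) = 114.6 → 115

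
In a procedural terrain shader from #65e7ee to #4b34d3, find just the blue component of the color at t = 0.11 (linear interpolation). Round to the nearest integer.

B₁ = 238 (from #65e7ee), B₂ = 211 (from #4b34d3).
B = 238 + 0.11 × (211 − 238) = 235.03 → 235

235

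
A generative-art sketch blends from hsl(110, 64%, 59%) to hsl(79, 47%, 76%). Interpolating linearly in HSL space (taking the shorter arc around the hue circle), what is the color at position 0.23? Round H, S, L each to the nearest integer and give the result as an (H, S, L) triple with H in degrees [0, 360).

(103, 60, 63)

Hue arc: Δh = 79 − 110 = -31° (|Δh| ≤ 180, already the shorter path).
H = 110 + 0.23 × (-31) = 102.87 → 103°
S = 64 + 0.23 × (47 − 64) = 60.09 → 60%
L = 59 + 0.23 × (76 − 59) = 62.91 → 63%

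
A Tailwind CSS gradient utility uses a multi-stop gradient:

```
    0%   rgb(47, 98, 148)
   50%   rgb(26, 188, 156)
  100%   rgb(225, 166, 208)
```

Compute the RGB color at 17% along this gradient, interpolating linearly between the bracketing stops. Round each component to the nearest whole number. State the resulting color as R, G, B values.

(40, 129, 151)

17% lies between the 0% and 50% stops, so the local fraction is t = (17 − 0)/(50 − 0) = 17/50 ≈ 0.34.
R = 47 + 0.34 × (26 − 47) = 39.86 → 40
G = 98 + 0.34 × (188 − 98) = 128.6 → 129
B = 148 + 0.34 × (156 − 148) = 150.72 → 151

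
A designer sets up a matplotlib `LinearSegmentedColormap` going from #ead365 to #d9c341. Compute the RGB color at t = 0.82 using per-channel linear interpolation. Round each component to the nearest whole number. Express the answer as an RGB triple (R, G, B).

#ead365 → (234, 211, 101); #d9c341 → (217, 195, 65).
R = 234 + 0.82 × (217 − 234) = 234 + 0.82 × -17 = 220.06 → 220
G = 211 + 0.82 × (195 − 211) = 211 + 0.82 × -16 = 197.88 → 198
B = 101 + 0.82 × (65 − 101) = 101 + 0.82 × -36 = 71.48 → 71
So the blended color is (220, 198, 71), about #dcc647.

(220, 198, 71)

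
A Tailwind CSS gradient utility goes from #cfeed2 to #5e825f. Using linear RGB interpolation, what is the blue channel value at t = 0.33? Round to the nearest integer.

B₁ = 210 (from #cfeed2), B₂ = 95 (from #5e825f).
B = 210 + 0.33 × (95 − 210) = 172.05 → 172

172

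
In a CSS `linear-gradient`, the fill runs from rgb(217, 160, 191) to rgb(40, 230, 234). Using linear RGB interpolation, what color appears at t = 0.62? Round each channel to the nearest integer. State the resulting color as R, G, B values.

R = 217 + 0.62 × (40 − 217) = 217 + 0.62 × -177 = 107.26 → 107
G = 160 + 0.62 × (230 − 160) = 160 + 0.62 × 70 = 203.4 → 203
B = 191 + 0.62 × (234 − 191) = 191 + 0.62 × 43 = 217.66 → 218

(107, 203, 218)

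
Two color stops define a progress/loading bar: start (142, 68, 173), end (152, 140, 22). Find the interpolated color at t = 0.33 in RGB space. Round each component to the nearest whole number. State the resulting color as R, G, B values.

R = 142 + 0.33 × (152 − 142) = 142 + 0.33 × 10 = 145.3 → 145
G = 68 + 0.33 × (140 − 68) = 68 + 0.33 × 72 = 91.76 → 92
B = 173 + 0.33 × (22 − 173) = 173 + 0.33 × -151 = 123.17 → 123

(145, 92, 123)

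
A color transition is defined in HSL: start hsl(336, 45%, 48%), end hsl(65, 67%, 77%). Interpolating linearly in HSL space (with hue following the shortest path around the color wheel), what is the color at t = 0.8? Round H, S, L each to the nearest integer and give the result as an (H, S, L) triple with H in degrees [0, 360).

Hue: 65 − 336 = -271°, but |-271| > 180 so the shorter arc goes the other way: Δh = -271 + 360 = 89°.
H = 336 + 0.8 × (89) = 407.2 → 407 → 407 mod 360 = 47°
S = 45 + 0.8 × (67 − 45) = 62.6 → 63%
L = 48 + 0.8 × (77 − 48) = 71.2 → 71%

(47, 63, 71)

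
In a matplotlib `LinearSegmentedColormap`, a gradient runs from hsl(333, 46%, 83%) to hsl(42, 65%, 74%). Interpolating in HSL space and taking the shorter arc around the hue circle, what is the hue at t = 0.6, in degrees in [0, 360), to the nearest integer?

Hue: 42 − 333 = -291°, but |-291| > 180 so the shorter arc goes the other way: Δh = -291 + 360 = 69°.
H = 333 + 0.6 × (69) = 374.4 → 374 → 374 mod 360 = 14°

14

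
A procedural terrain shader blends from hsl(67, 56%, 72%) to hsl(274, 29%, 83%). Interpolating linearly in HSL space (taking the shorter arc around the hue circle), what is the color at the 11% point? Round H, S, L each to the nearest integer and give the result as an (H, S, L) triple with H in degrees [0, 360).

Hue: 274 − 67 = 207°, but |207| > 180 so the shorter arc goes the other way: Δh = 207 − 360 = -153°.
H = 67 + 0.11 × (-153) = 50.17 → 50°
S = 56 + 0.11 × (29 − 56) = 53.03 → 53%
L = 72 + 0.11 × (83 − 72) = 73.21 → 73%

(50, 53, 73)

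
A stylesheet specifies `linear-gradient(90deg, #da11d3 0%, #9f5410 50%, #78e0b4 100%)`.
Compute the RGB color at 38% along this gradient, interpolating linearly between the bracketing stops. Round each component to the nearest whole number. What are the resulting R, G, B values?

38% lies between the 0% and 50% stops, so the local fraction is t = (38 − 0)/(50 − 0) = 38/50 ≈ 0.76.
#da11d3 → (218, 17, 211); #9f5410 → (159, 84, 16).
R = 218 + 0.76 × (159 − 218) = 173.16 → 173
G = 17 + 0.76 × (84 − 17) = 67.92 → 68
B = 211 + 0.76 × (16 − 211) = 62.8 → 63

(173, 68, 63)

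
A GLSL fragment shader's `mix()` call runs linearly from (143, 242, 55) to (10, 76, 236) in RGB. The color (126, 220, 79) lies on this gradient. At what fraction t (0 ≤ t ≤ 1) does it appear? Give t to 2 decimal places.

Invert the lerp on the B channel (largest span, 181): t = (79 − 55) / (236 − 55) = 24/181 = 0.1326.
Check on R: (126 − 143)/(10 − 143) = 0.1278 ✓

0.13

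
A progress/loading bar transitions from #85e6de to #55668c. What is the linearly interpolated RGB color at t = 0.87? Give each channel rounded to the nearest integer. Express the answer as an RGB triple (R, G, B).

#85e6de → (133, 230, 222); #55668c → (85, 102, 140).
R = 133 + 0.87 × (85 − 133) = 133 + 0.87 × -48 = 91.24 → 91
G = 230 + 0.87 × (102 − 230) = 230 + 0.87 × -128 = 118.64 → 119
B = 222 + 0.87 × (140 − 222) = 222 + 0.87 × -82 = 150.66 → 151
So the blended color is (91, 119, 151), about #5b7797.

(91, 119, 151)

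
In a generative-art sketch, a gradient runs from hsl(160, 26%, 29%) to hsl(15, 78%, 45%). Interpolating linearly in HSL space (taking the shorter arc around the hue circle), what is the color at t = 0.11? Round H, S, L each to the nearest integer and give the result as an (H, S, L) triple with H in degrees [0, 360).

Hue arc: Δh = 15 − 160 = -145° (|Δh| ≤ 180, already the shorter path).
H = 160 + 0.11 × (-145) = 144.05 → 144°
S = 26 + 0.11 × (78 − 26) = 31.72 → 32%
L = 29 + 0.11 × (45 − 29) = 30.76 → 31%

(144, 32, 31)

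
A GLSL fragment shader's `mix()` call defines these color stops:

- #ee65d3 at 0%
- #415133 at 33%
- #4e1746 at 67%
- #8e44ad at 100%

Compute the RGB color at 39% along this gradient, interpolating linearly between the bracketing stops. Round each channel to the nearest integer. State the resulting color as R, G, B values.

39% lies between the 33% and 67% stops, so the local fraction is t = (39 − 33)/(67 − 33) = 6/34 ≈ 0.1765.
#415133 → (65, 81, 51); #4e1746 → (78, 23, 70).
R = 65 + 0.1765 × (78 − 65) = 67.294 → 67
G = 81 + 0.1765 × (23 − 81) = 70.763 → 71
B = 51 + 0.1765 × (70 − 51) = 54.353 → 54

(67, 71, 54)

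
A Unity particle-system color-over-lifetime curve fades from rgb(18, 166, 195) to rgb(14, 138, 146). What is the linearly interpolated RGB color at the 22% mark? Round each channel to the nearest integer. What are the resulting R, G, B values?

(17, 160, 184)

22% corresponds to t = 0.22.
R = 18 + 0.22 × (14 − 18) = 18 + 0.22 × -4 = 17.12 → 17
G = 166 + 0.22 × (138 − 166) = 166 + 0.22 × -28 = 159.84 → 160
B = 195 + 0.22 × (146 − 195) = 195 + 0.22 × -49 = 184.22 → 184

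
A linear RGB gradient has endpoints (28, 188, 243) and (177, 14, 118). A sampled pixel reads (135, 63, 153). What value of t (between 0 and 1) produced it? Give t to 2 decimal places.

Invert the lerp on the G channel (largest span, 174): t = (63 − 188) / (14 − 188) = -125/-174 = 0.71839.
Check on R: (135 − 28)/(177 − 28) = 0.7181 ✓

0.72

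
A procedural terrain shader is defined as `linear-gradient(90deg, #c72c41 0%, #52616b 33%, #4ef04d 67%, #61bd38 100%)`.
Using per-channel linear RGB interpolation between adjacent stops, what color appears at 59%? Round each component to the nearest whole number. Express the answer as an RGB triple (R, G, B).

59% lies between the 33% and 67% stops, so the local fraction is t = (59 − 33)/(67 − 33) = 26/34 ≈ 0.7647.
#52616b → (82, 97, 107); #4ef04d → (78, 240, 77).
R = 82 + 0.7647 × (78 − 82) = 78.941 → 79
G = 97 + 0.7647 × (240 − 97) = 206.352 → 206
B = 107 + 0.7647 × (77 − 107) = 84.059 → 84

(79, 206, 84)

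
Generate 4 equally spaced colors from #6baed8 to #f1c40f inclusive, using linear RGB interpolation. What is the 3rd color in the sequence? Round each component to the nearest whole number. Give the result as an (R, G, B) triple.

(196, 189, 82)

With 4 swatches and endpoints inclusive, swatch 3 sits at t = (3 − 1)/(4 − 1) = 2/3 ≈ 0.6667.
#6baed8 → (107, 174, 216); #f1c40f → (241, 196, 15).
R = 107 + 0.6667 × (241 − 107) = 196.338 → 196
G = 174 + 0.6667 × (196 − 174) = 188.667 → 189
B = 216 + 0.6667 × (15 − 216) = 81.993 → 82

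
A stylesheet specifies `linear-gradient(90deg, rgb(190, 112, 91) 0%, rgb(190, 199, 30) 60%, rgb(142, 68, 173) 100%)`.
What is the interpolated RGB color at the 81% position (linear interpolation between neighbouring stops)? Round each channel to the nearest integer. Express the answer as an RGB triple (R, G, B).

81% lies between the 60% and 100% stops, so the local fraction is t = (81 − 60)/(100 − 60) = 21/40 ≈ 0.525.
R = 190 + 0.525 × (142 − 190) = 164.8 → 165
G = 199 + 0.525 × (68 − 199) = 130.225 → 130
B = 30 + 0.525 × (173 − 30) = 105.075 → 105

(165, 130, 105)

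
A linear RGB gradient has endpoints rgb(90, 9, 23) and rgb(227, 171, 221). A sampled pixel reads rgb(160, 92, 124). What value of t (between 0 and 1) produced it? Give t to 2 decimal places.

Invert the lerp on the B channel (largest span, 198): t = (124 − 23) / (221 − 23) = 101/198 = 0.5101.
Check on R: (160 − 90)/(227 − 90) = 0.5109 ✓

0.51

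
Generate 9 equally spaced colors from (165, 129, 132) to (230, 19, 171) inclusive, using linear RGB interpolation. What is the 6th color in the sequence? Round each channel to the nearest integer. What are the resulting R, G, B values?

With 9 swatches and endpoints inclusive, swatch 6 sits at t = (6 − 1)/(9 − 1) = 5/8 ≈ 0.625.
R = 165 + 0.625 × (230 − 165) = 205.625 → 206
G = 129 + 0.625 × (19 − 129) = 60.25 → 60
B = 132 + 0.625 × (171 − 132) = 156.375 → 156

(206, 60, 156)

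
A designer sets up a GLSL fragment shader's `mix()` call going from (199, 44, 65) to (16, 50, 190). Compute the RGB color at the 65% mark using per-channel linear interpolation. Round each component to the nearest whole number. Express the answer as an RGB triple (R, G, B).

(80, 48, 146)

65% corresponds to t = 0.65.
R = 199 + 0.65 × (16 − 199) = 199 + 0.65 × -183 = 80.05 → 80
G = 44 + 0.65 × (50 − 44) = 44 + 0.65 × 6 = 47.9 → 48
B = 65 + 0.65 × (190 − 65) = 65 + 0.65 × 125 = 146.25 → 146
So the blended color is (80, 48, 146), about #503092.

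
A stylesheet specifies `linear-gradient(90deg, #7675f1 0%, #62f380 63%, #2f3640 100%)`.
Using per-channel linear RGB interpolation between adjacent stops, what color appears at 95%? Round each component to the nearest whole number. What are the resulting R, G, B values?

95% lies between the 63% and 100% stops, so the local fraction is t = (95 − 63)/(100 − 63) = 32/37 ≈ 0.8649.
#62f380 → (98, 243, 128); #2f3640 → (47, 54, 64).
R = 98 + 0.8649 × (47 − 98) = 53.89 → 54
G = 243 + 0.8649 × (54 − 243) = 79.534 → 80
B = 128 + 0.8649 × (64 − 128) = 72.646 → 73

(54, 80, 73)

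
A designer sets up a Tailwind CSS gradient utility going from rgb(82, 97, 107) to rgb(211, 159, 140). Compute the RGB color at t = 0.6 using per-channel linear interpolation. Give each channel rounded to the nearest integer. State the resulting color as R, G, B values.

(159, 134, 127)

R = 82 + 0.6 × (211 − 82) = 82 + 0.6 × 129 = 159.4 → 159
G = 97 + 0.6 × (159 − 97) = 97 + 0.6 × 62 = 134.2 → 134
B = 107 + 0.6 × (140 − 107) = 107 + 0.6 × 33 = 126.8 → 127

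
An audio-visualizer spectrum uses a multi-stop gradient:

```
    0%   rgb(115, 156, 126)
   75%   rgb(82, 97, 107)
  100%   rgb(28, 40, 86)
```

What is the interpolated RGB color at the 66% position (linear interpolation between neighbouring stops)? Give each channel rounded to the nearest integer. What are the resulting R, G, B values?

66% lies between the 0% and 75% stops, so the local fraction is t = (66 − 0)/(75 − 0) = 66/75 ≈ 0.88.
R = 115 + 0.88 × (82 − 115) = 85.96 → 86
G = 156 + 0.88 × (97 − 156) = 104.08 → 104
B = 126 + 0.88 × (107 − 126) = 109.28 → 109

(86, 104, 109)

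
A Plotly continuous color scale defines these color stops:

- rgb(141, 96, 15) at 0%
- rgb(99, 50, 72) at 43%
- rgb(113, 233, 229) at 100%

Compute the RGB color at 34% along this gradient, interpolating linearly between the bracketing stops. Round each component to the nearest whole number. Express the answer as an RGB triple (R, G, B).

34% lies between the 0% and 43% stops, so the local fraction is t = (34 − 0)/(43 − 0) = 34/43 ≈ 0.7907.
R = 141 + 0.7907 × (99 − 141) = 107.791 → 108
G = 96 + 0.7907 × (50 − 96) = 59.628 → 60
B = 15 + 0.7907 × (72 − 15) = 60.07 → 60

(108, 60, 60)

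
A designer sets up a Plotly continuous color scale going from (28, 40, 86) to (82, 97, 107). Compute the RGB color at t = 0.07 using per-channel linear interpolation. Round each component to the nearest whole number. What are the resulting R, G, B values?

R = 28 + 0.07 × (82 − 28) = 28 + 0.07 × 54 = 31.78 → 32
G = 40 + 0.07 × (97 − 40) = 40 + 0.07 × 57 = 43.99 → 44
B = 86 + 0.07 × (107 − 86) = 86 + 0.07 × 21 = 87.47 → 87

(32, 44, 87)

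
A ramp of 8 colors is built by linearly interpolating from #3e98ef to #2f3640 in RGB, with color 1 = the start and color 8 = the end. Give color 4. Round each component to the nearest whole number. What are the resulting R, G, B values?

With 8 swatches and endpoints inclusive, swatch 4 sits at t = (4 − 1)/(8 − 1) = 3/7 ≈ 0.4286.
#3e98ef → (62, 152, 239); #2f3640 → (47, 54, 64).
R = 62 + 0.4286 × (47 − 62) = 55.571 → 56
G = 152 + 0.4286 × (54 − 152) = 109.997 → 110
B = 239 + 0.4286 × (64 − 239) = 163.995 → 164

(56, 110, 164)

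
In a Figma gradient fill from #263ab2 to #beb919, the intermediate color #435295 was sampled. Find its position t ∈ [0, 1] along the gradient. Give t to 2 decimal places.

Invert the lerp on the B channel (largest span, 153): t = (149 − 178) / (25 − 178) = -29/-153 = 0.18954.
Check on R: (67 − 38)/(190 − 38) = 0.1908 ✓

0.19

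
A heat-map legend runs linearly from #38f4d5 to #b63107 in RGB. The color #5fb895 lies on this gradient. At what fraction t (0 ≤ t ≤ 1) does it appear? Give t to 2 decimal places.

0.31

Invert the lerp on the B channel (largest span, 206): t = (149 − 213) / (7 − 213) = -64/-206 = 0.31068.
Check on R: (95 − 56)/(182 − 56) = 0.3095 ✓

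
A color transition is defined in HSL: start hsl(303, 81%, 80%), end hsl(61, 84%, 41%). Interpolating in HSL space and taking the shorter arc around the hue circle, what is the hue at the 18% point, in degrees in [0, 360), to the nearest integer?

324

Hue: 61 − 303 = -242°, but |-242| > 180 so the shorter arc goes the other way: Δh = -242 + 360 = 118°.
H = 303 + 0.18 × (118) = 324.24 → 324°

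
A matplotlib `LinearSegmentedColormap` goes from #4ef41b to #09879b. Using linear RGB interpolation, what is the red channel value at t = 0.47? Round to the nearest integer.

46

R₁ = 78 (from #4ef41b), R₂ = 9 (from #09879b).
R = 78 + 0.47 × (9 − 78) = 45.57 → 46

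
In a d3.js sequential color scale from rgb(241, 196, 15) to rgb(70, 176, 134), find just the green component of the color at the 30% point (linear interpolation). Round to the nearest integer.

G = 196 + 0.3 × (176 − 196) = 190 → 190

190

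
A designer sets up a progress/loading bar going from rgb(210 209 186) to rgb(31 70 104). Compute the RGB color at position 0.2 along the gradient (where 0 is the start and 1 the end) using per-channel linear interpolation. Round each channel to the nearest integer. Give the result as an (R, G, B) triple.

(174, 181, 170)

R = 210 + 0.2 × (31 − 210) = 210 + 0.2 × -179 = 174.2 → 174
G = 209 + 0.2 × (70 − 209) = 209 + 0.2 × -139 = 181.2 → 181
B = 186 + 0.2 × (104 − 186) = 186 + 0.2 × -82 = 169.6 → 170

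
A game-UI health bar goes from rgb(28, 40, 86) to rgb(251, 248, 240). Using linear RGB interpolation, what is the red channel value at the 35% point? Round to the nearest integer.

106

R = 28 + 0.35 × (251 − 28) = 106.05 → 106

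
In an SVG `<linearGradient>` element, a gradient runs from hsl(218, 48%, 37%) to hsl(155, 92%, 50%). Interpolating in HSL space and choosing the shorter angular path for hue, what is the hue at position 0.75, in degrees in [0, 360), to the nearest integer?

Hue arc: Δh = 155 − 218 = -63° (|Δh| ≤ 180, already the shorter path).
H = 218 + 0.75 × (-63) = 170.75 → 171°

171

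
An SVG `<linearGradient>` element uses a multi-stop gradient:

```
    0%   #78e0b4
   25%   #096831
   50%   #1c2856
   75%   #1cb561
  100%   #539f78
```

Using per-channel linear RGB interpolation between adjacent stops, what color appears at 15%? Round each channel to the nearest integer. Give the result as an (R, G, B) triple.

15% lies between the 0% and 25% stops, so the local fraction is t = (15 − 0)/(25 − 0) = 15/25 ≈ 0.6.
#78e0b4 → (120, 224, 180); #096831 → (9, 104, 49).
R = 120 + 0.6 × (9 − 120) = 53.4 → 53
G = 224 + 0.6 × (104 − 224) = 152 → 152
B = 180 + 0.6 × (49 − 180) = 101.4 → 101

(53, 152, 101)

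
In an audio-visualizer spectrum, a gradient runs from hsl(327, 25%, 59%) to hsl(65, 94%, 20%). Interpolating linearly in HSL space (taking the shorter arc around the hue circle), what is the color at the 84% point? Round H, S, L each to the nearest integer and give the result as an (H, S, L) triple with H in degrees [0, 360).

Hue: 65 − 327 = -262°, but |-262| > 180 so the shorter arc goes the other way: Δh = -262 + 360 = 98°.
H = 327 + 0.84 × (98) = 409.32 → 409 → 409 mod 360 = 49°
S = 25 + 0.84 × (94 − 25) = 82.96 → 83%
L = 59 + 0.84 × (20 − 59) = 26.24 → 26%

(49, 83, 26)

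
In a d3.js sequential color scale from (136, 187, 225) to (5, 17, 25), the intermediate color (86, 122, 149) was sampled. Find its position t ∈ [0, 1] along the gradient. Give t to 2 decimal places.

Invert the lerp on the B channel (largest span, 200): t = (149 − 225) / (25 − 225) = -76/-200 = 0.38.
Check on R: (86 − 136)/(5 − 136) = 0.3817 ✓

0.38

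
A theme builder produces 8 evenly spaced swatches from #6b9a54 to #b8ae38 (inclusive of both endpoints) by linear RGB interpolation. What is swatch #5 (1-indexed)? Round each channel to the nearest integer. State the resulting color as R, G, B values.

With 8 swatches and endpoints inclusive, swatch 5 sits at t = (5 − 1)/(8 − 1) = 4/7 ≈ 0.5714.
#6b9a54 → (107, 154, 84); #b8ae38 → (184, 174, 56).
R = 107 + 0.5714 × (184 − 107) = 150.998 → 151
G = 154 + 0.5714 × (174 − 154) = 165.428 → 165
B = 84 + 0.5714 × (56 − 84) = 68.001 → 68

(151, 165, 68)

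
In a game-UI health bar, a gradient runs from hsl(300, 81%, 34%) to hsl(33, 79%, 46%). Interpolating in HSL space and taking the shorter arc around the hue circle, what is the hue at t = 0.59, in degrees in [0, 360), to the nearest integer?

355

Hue: 33 − 300 = -267°, but |-267| > 180 so the shorter arc goes the other way: Δh = -267 + 360 = 93°.
H = 300 + 0.59 × (93) = 354.87 → 355°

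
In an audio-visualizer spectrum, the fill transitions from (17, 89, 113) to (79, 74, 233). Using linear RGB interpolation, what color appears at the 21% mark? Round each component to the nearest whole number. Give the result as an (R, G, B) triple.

21% corresponds to t = 0.21.
R = 17 + 0.21 × (79 − 17) = 17 + 0.21 × 62 = 30.02 → 30
G = 89 + 0.21 × (74 − 89) = 89 + 0.21 × -15 = 85.85 → 86
B = 113 + 0.21 × (233 − 113) = 113 + 0.21 × 120 = 138.2 → 138

(30, 86, 138)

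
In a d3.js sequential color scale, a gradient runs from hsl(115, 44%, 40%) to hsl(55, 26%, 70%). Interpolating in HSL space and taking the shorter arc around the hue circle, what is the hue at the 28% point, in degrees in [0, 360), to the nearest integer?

98

Hue arc: Δh = 55 − 115 = -60° (|Δh| ≤ 180, already the shorter path).
H = 115 + 0.28 × (-60) = 98.2 → 98°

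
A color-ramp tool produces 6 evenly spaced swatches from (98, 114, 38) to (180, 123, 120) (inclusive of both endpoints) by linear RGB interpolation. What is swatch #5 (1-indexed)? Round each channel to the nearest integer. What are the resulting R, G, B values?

(164, 121, 104)

With 6 swatches and endpoints inclusive, swatch 5 sits at t = (5 − 1)/(6 − 1) = 4/5 ≈ 0.8.
R = 98 + 0.8 × (180 − 98) = 163.6 → 164
G = 114 + 0.8 × (123 − 114) = 121.2 → 121
B = 38 + 0.8 × (120 − 38) = 103.6 → 104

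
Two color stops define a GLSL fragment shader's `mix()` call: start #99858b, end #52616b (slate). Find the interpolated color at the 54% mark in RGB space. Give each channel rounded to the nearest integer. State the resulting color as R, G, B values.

(115, 114, 122)

#99858b → (153, 133, 139); #52616b → (82, 97, 107).
54% corresponds to t = 0.54.
R = 153 + 0.54 × (82 − 153) = 153 + 0.54 × -71 = 114.66 → 115
G = 133 + 0.54 × (97 − 133) = 133 + 0.54 × -36 = 113.56 → 114
B = 139 + 0.54 × (107 − 139) = 139 + 0.54 × -32 = 121.72 → 122
So the blended color is (115, 114, 122), about #73727a.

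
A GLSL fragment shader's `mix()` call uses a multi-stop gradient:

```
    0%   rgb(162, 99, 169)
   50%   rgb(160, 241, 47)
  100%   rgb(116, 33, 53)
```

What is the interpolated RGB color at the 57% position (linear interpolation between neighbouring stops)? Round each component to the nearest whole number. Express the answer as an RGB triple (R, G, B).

(154, 212, 48)

57% lies between the 50% and 100% stops, so the local fraction is t = (57 − 50)/(100 − 50) = 7/50 ≈ 0.14.
R = 160 + 0.14 × (116 − 160) = 153.84 → 154
G = 241 + 0.14 × (33 − 241) = 211.88 → 212
B = 47 + 0.14 × (53 − 47) = 47.84 → 48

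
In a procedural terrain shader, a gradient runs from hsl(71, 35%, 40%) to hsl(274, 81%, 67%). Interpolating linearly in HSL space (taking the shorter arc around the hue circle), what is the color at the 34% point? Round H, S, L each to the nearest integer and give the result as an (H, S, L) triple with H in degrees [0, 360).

(18, 51, 49)

Hue: 274 − 71 = 203°, but |203| > 180 so the shorter arc goes the other way: Δh = 203 − 360 = -157°.
H = 71 + 0.34 × (-157) = 17.62 → 18°
S = 35 + 0.34 × (81 − 35) = 50.64 → 51%
L = 40 + 0.34 × (67 − 40) = 49.18 → 49%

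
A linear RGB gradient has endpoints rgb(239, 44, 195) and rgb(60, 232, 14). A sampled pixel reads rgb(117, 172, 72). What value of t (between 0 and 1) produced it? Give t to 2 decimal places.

0.68

Invert the lerp on the G channel (largest span, 188): t = (172 − 44) / (232 − 44) = 128/188 = 0.68085.
Check on R: (117 − 239)/(60 − 239) = 0.6816 ✓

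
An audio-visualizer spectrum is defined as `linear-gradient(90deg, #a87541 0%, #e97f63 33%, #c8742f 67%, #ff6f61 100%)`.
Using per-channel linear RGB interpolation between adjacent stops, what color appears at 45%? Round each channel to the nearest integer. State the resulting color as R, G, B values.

(221, 123, 81)

45% lies between the 33% and 67% stops, so the local fraction is t = (45 − 33)/(67 − 33) = 12/34 ≈ 0.3529.
#e97f63 → (233, 127, 99); #c8742f → (200, 116, 47).
R = 233 + 0.3529 × (200 − 233) = 221.354 → 221
G = 127 + 0.3529 × (116 − 127) = 123.118 → 123
B = 99 + 0.3529 × (47 − 99) = 80.649 → 81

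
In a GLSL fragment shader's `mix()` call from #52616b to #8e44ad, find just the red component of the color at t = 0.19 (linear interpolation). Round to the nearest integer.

93

R₁ = 82 (from #52616b), R₂ = 142 (from #8e44ad).
R = 82 + 0.19 × (142 − 82) = 93.4 → 93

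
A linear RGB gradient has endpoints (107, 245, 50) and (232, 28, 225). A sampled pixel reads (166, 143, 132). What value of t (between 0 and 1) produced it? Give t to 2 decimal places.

Invert the lerp on the G channel (largest span, 217): t = (143 − 245) / (28 − 245) = -102/-217 = 0.47005.
Check on R: (166 − 107)/(232 − 107) = 0.472 ✓

0.47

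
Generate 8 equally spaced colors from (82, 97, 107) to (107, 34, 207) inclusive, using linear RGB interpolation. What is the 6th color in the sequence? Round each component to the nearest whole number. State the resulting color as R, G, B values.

With 8 swatches and endpoints inclusive, swatch 6 sits at t = (6 − 1)/(8 − 1) = 5/7 ≈ 0.7143.
R = 82 + 0.7143 × (107 − 82) = 99.858 → 100
G = 97 + 0.7143 × (34 − 97) = 51.999 → 52
B = 107 + 0.7143 × (207 − 107) = 178.43 → 178

(100, 52, 178)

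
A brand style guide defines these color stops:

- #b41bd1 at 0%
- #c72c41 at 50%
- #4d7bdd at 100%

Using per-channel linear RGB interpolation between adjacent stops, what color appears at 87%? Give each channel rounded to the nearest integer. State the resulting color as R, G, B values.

(109, 102, 180)

87% lies between the 50% and 100% stops, so the local fraction is t = (87 − 50)/(100 − 50) = 37/50 ≈ 0.74.
#c72c41 → (199, 44, 65); #4d7bdd → (77, 123, 221).
R = 199 + 0.74 × (77 − 199) = 108.72 → 109
G = 44 + 0.74 × (123 − 44) = 102.46 → 102
B = 65 + 0.74 × (221 − 65) = 180.44 → 180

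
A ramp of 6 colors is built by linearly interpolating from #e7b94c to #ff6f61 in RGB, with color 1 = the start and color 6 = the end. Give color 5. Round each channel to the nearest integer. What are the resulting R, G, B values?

(250, 126, 93)

With 6 swatches and endpoints inclusive, swatch 5 sits at t = (5 − 1)/(6 − 1) = 4/5 ≈ 0.8.
#e7b94c → (231, 185, 76); #ff6f61 → (255, 111, 97).
R = 231 + 0.8 × (255 − 231) = 250.2 → 250
G = 185 + 0.8 × (111 − 185) = 125.8 → 126
B = 76 + 0.8 × (97 − 76) = 92.8 → 93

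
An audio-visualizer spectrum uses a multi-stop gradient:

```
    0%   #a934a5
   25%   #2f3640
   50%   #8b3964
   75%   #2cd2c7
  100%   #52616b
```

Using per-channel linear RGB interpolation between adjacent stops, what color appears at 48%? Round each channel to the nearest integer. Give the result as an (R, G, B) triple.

48% lies between the 25% and 50% stops, so the local fraction is t = (48 − 25)/(50 − 25) = 23/25 ≈ 0.92.
#2f3640 → (47, 54, 64); #8b3964 → (139, 57, 100).
R = 47 + 0.92 × (139 − 47) = 131.64 → 132
G = 54 + 0.92 × (57 − 54) = 56.76 → 57
B = 64 + 0.92 × (100 − 64) = 97.12 → 97

(132, 57, 97)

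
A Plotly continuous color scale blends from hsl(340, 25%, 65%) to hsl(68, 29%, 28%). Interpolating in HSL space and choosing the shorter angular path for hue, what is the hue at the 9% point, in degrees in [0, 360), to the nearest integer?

348

Hue: 68 − 340 = -272°, but |-272| > 180 so the shorter arc goes the other way: Δh = -272 + 360 = 88°.
H = 340 + 0.09 × (88) = 347.92 → 348°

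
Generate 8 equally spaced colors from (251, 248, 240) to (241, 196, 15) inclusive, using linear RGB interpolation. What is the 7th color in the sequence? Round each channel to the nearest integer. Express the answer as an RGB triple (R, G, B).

(242, 203, 47)

With 8 swatches and endpoints inclusive, swatch 7 sits at t = (7 − 1)/(8 − 1) = 6/7 ≈ 0.8571.
R = 251 + 0.8571 × (241 − 251) = 242.429 → 242
G = 248 + 0.8571 × (196 − 248) = 203.431 → 203
B = 240 + 0.8571 × (15 − 240) = 47.153 → 47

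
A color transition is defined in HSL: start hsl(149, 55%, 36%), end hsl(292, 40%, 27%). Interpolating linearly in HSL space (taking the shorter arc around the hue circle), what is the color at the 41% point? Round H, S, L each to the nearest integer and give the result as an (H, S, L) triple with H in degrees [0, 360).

(208, 49, 32)

Hue arc: Δh = 292 − 149 = 143° (|Δh| ≤ 180, already the shorter path).
H = 149 + 0.41 × (143) = 207.63 → 208°
S = 55 + 0.41 × (40 − 55) = 48.85 → 49%
L = 36 + 0.41 × (27 − 36) = 32.31 → 32%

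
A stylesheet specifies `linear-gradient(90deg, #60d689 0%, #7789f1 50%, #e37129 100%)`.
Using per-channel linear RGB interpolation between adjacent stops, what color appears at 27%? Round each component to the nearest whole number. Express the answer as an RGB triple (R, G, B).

(108, 172, 193)

27% lies between the 0% and 50% stops, so the local fraction is t = (27 − 0)/(50 − 0) = 27/50 ≈ 0.54.
#60d689 → (96, 214, 137); #7789f1 → (119, 137, 241).
R = 96 + 0.54 × (119 − 96) = 108.42 → 108
G = 214 + 0.54 × (137 − 214) = 172.42 → 172
B = 137 + 0.54 × (241 − 137) = 193.16 → 193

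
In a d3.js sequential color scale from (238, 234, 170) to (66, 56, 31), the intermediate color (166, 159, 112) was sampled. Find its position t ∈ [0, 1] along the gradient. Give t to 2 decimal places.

Invert the lerp on the G channel (largest span, 178): t = (159 − 234) / (56 − 234) = -75/-178 = 0.42135.
Check on R: (166 − 238)/(66 − 238) = 0.4186 ✓

0.42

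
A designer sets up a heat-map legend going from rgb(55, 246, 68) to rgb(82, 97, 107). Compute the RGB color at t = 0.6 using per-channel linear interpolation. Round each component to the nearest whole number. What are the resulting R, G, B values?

(71, 157, 91)

R = 55 + 0.6 × (82 − 55) = 55 + 0.6 × 27 = 71.2 → 71
G = 246 + 0.6 × (97 − 246) = 246 + 0.6 × -149 = 156.6 → 157
B = 68 + 0.6 × (107 − 68) = 68 + 0.6 × 39 = 91.4 → 91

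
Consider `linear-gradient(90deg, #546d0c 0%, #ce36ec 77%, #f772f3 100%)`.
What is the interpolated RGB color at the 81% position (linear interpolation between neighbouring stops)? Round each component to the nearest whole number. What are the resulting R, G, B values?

(213, 64, 237)

81% lies between the 77% and 100% stops, so the local fraction is t = (81 − 77)/(100 − 77) = 4/23 ≈ 0.1739.
#ce36ec → (206, 54, 236); #f772f3 → (247, 114, 243).
R = 206 + 0.1739 × (247 − 206) = 213.13 → 213
G = 54 + 0.1739 × (114 − 54) = 64.434 → 64
B = 236 + 0.1739 × (243 − 236) = 237.217 → 237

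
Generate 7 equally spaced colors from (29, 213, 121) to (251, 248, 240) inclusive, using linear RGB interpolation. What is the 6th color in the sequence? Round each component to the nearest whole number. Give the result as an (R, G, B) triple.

With 7 swatches and endpoints inclusive, swatch 6 sits at t = (6 − 1)/(7 − 1) = 5/6 ≈ 0.8333.
R = 29 + 0.8333 × (251 − 29) = 213.993 → 214
G = 213 + 0.8333 × (248 − 213) = 242.166 → 242
B = 121 + 0.8333 × (240 − 121) = 220.163 → 220

(214, 242, 220)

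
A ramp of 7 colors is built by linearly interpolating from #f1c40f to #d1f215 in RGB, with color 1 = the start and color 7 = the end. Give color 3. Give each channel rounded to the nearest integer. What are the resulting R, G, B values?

(230, 211, 17)

With 7 swatches and endpoints inclusive, swatch 3 sits at t = (3 − 1)/(7 − 1) = 2/6 ≈ 0.3333.
#f1c40f → (241, 196, 15); #d1f215 → (209, 242, 21).
R = 241 + 0.3333 × (209 − 241) = 230.334 → 230
G = 196 + 0.3333 × (242 − 196) = 211.332 → 211
B = 15 + 0.3333 × (21 − 15) = 17 → 17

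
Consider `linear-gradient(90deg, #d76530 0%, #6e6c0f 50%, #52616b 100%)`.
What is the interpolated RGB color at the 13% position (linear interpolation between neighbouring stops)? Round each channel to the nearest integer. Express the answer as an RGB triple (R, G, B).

13% lies between the 0% and 50% stops, so the local fraction is t = (13 − 0)/(50 − 0) = 13/50 ≈ 0.26.
#d76530 → (215, 101, 48); #6e6c0f → (110, 108, 15).
R = 215 + 0.26 × (110 − 215) = 187.7 → 188
G = 101 + 0.26 × (108 − 101) = 102.82 → 103
B = 48 + 0.26 × (15 − 48) = 39.42 → 39

(188, 103, 39)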